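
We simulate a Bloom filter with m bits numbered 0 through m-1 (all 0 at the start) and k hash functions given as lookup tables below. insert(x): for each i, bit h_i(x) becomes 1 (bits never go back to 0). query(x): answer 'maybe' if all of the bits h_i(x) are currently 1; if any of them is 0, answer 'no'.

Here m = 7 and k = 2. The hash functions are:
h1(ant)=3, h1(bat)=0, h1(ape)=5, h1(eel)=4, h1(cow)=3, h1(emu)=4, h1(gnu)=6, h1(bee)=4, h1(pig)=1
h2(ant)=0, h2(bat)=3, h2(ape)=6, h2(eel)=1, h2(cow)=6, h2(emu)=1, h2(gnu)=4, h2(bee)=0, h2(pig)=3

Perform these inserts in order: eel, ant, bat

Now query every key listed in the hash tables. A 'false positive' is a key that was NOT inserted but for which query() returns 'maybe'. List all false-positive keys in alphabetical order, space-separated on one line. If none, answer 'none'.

Start: bits=0000000
After insert 'eel': sets bits 1 4 -> bits=0100100
After insert 'ant': sets bits 0 3 -> bits=1101100
After insert 'bat': sets bits 0 3 -> bits=1101100
Not inserted: ape bee cow emu gnu pig — query each against bits=1101100:
query ape: checks bit5=0, bit6=0 (has a 0) -> no => not a false positive
query bee: checks bit0=1, bit4=1 (all 1) -> maybe => FALSE POSITIVE
query cow: checks bit3=1, bit6=0 (has a 0) -> no => not a false positive
query emu: checks bit1=1, bit4=1 (all 1) -> maybe => FALSE POSITIVE
query gnu: checks bit4=1, bit6=0 (has a 0) -> no => not a false positive
query pig: checks bit1=1, bit3=1 (all 1) -> maybe => FALSE POSITIVE
False positives (alphabetical): bee emu pig

Answer: bee emu pig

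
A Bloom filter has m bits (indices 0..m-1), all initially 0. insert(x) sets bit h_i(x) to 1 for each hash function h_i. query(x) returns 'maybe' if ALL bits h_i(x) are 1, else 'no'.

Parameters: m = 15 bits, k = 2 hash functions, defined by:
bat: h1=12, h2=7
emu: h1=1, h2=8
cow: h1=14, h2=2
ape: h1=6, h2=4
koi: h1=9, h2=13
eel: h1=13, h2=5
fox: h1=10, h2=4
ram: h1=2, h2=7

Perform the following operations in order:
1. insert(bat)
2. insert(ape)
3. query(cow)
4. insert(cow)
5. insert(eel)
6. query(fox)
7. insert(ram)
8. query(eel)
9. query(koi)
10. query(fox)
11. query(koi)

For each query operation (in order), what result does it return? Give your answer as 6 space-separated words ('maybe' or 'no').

Answer: no no maybe no no no

Derivation:
Start: bits=000000000000000
Op 1: insert bat -> sets bits 7 12 -> bits=000000010000100
Op 2: insert ape -> sets bits 4 6 -> bits=000010110000100
Op 3: query cow -> checks bit2=0, bit14=0 (has a 0) -> no
Op 4: insert cow -> sets bits 2 14 -> bits=001010110000101
Op 5: insert eel -> sets bits 5 13 -> bits=001011110000111
Op 6: query fox -> checks bit4=1, bit10=0 (has a 0) -> no
Op 7: insert ram -> sets bits 2 7 -> bits=001011110000111
Op 8: query eel -> checks bit5=1, bit13=1 (all 1) -> maybe
Op 9: query koi -> checks bit9=0, bit13=1 (has a 0) -> no
Op 10: query fox -> checks bit4=1, bit10=0 (has a 0) -> no
Op 11: query koi -> checks bit9=0, bit13=1 (has a 0) -> no
Query results in order: no no maybe no no no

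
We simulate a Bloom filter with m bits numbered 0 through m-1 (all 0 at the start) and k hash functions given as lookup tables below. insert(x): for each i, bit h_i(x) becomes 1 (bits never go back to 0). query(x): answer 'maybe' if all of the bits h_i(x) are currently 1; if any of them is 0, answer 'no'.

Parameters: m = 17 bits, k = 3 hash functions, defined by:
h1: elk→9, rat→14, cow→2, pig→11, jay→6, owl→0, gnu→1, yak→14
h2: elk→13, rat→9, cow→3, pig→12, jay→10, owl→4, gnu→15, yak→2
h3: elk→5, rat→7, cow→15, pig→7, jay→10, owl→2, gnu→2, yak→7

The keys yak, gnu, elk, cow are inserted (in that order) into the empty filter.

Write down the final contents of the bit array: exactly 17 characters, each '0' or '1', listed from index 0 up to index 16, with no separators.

Answer: 01110101010001110

Derivation:
Start: bits=00000000000000000
After insert 'yak': sets bits 2 7 14 -> bits=00100001000000100
After insert 'gnu': sets bits 1 2 15 -> bits=01100001000000110
After insert 'elk': sets bits 5 9 13 -> bits=01100101010001110
After insert 'cow': sets bits 2 3 15 -> bits=01110101010001110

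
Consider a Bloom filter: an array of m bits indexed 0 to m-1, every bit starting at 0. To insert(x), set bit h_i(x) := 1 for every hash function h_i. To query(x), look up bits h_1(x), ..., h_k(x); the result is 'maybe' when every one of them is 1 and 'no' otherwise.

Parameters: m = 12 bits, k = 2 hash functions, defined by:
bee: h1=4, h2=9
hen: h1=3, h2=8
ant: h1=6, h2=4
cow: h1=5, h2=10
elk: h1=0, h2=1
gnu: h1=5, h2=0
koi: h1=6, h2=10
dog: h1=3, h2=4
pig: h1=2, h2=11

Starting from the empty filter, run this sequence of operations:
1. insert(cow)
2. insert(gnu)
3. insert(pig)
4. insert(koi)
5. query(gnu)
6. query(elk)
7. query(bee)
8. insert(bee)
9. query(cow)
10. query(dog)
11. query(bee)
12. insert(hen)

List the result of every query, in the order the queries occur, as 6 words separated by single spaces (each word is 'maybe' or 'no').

Answer: maybe no no maybe no maybe

Derivation:
Start: bits=000000000000
Op 1: insert cow -> sets bits 5 10 -> bits=000001000010
Op 2: insert gnu -> sets bits 0 5 -> bits=100001000010
Op 3: insert pig -> sets bits 2 11 -> bits=101001000011
Op 4: insert koi -> sets bits 6 10 -> bits=101001100011
Op 5: query gnu -> checks bit0=1, bit5=1 (all 1) -> maybe
Op 6: query elk -> checks bit0=1, bit1=0 (has a 0) -> no
Op 7: query bee -> checks bit4=0, bit9=0 (has a 0) -> no
Op 8: insert bee -> sets bits 4 9 -> bits=101011100111
Op 9: query cow -> checks bit5=1, bit10=1 (all 1) -> maybe
Op 10: query dog -> checks bit3=0, bit4=1 (has a 0) -> no
Op 11: query bee -> checks bit4=1, bit9=1 (all 1) -> maybe
Op 12: insert hen -> sets bits 3 8 -> bits=101111101111
Query results in order: maybe no no maybe no maybe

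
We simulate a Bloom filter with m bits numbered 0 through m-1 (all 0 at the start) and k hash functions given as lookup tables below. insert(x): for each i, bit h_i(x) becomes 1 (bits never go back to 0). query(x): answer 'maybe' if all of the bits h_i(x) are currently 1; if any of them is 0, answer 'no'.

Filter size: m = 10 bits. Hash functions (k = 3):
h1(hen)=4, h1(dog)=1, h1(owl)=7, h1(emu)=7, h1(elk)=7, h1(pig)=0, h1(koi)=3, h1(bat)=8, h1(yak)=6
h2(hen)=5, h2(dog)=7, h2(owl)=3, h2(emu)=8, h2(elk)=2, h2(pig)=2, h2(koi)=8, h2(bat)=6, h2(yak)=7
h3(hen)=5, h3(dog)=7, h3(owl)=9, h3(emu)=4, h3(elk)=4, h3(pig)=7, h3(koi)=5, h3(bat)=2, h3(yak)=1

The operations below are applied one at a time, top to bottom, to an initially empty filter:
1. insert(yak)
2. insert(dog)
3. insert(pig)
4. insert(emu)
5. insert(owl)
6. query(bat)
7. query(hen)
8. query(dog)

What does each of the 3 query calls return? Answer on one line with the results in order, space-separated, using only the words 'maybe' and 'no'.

Answer: maybe no maybe

Derivation:
Start: bits=0000000000
Op 1: insert yak -> sets bits 1 6 7 -> bits=0100001100
Op 2: insert dog -> sets bits 1 7 -> bits=0100001100
Op 3: insert pig -> sets bits 0 2 7 -> bits=1110001100
Op 4: insert emu -> sets bits 4 7 8 -> bits=1110101110
Op 5: insert owl -> sets bits 3 7 9 -> bits=1111101111
Op 6: query bat -> checks bit2=1, bit6=1, bit8=1 (all 1) -> maybe
Op 7: query hen -> checks bit4=1, bit5=0 (has a 0) -> no
Op 8: query dog -> checks bit1=1, bit7=1 (all 1) -> maybe
Query results in order: maybe no maybe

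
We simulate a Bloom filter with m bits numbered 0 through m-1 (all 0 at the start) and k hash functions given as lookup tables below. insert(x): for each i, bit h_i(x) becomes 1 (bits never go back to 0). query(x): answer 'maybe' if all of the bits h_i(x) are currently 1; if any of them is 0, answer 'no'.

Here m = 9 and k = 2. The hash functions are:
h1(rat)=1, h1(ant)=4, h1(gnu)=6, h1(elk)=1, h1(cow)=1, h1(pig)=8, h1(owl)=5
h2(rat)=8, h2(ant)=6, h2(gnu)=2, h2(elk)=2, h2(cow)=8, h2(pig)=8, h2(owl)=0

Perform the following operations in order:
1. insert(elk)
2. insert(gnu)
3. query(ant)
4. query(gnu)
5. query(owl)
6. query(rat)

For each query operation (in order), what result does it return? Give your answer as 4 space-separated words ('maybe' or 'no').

Start: bits=000000000
Op 1: insert elk -> sets bits 1 2 -> bits=011000000
Op 2: insert gnu -> sets bits 2 6 -> bits=011000100
Op 3: query ant -> checks bit4=0, bit6=1 (has a 0) -> no
Op 4: query gnu -> checks bit2=1, bit6=1 (all 1) -> maybe
Op 5: query owl -> checks bit0=0, bit5=0 (has a 0) -> no
Op 6: query rat -> checks bit1=1, bit8=0 (has a 0) -> no
Query results in order: no maybe no no

Answer: no maybe no no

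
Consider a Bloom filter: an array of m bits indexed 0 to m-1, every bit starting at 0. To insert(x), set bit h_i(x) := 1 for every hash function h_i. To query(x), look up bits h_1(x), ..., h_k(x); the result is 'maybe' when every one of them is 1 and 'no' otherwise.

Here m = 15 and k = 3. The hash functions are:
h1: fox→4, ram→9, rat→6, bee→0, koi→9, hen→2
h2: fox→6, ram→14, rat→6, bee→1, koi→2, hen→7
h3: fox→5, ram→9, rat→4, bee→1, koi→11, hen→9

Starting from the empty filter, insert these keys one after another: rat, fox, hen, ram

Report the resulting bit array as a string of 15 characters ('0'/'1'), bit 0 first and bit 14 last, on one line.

Answer: 001011110100001

Derivation:
Start: bits=000000000000000
After insert 'rat': sets bits 4 6 -> bits=000010100000000
After insert 'fox': sets bits 4 5 6 -> bits=000011100000000
After insert 'hen': sets bits 2 7 9 -> bits=001011110100000
After insert 'ram': sets bits 9 14 -> bits=001011110100001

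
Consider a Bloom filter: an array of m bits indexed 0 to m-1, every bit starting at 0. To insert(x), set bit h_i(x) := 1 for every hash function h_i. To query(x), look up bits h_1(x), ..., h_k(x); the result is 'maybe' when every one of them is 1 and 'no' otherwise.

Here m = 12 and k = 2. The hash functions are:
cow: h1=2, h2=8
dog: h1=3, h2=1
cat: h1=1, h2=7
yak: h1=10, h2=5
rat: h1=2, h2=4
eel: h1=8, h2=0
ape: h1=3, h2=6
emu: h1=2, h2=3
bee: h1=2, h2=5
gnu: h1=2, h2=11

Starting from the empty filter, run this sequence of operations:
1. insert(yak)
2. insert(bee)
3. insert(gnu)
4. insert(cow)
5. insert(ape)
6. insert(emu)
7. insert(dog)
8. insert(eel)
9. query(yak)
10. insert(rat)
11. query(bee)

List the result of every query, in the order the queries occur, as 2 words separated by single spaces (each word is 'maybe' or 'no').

Answer: maybe maybe

Derivation:
Start: bits=000000000000
Op 1: insert yak -> sets bits 5 10 -> bits=000001000010
Op 2: insert bee -> sets bits 2 5 -> bits=001001000010
Op 3: insert gnu -> sets bits 2 11 -> bits=001001000011
Op 4: insert cow -> sets bits 2 8 -> bits=001001001011
Op 5: insert ape -> sets bits 3 6 -> bits=001101101011
Op 6: insert emu -> sets bits 2 3 -> bits=001101101011
Op 7: insert dog -> sets bits 1 3 -> bits=011101101011
Op 8: insert eel -> sets bits 0 8 -> bits=111101101011
Op 9: query yak -> checks bit5=1, bit10=1 (all 1) -> maybe
Op 10: insert rat -> sets bits 2 4 -> bits=111111101011
Op 11: query bee -> checks bit2=1, bit5=1 (all 1) -> maybe
Query results in order: maybe maybe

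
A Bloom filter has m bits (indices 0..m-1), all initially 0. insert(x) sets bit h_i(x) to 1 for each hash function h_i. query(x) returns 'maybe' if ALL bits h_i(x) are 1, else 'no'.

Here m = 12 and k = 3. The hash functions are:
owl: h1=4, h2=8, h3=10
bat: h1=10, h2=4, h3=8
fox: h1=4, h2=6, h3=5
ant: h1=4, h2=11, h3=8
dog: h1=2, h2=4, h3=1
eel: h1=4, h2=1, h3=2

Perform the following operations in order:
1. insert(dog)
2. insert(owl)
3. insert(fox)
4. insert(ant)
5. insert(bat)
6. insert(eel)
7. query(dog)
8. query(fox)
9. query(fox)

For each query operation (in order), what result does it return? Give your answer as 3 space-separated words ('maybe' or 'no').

Start: bits=000000000000
Op 1: insert dog -> sets bits 1 2 4 -> bits=011010000000
Op 2: insert owl -> sets bits 4 8 10 -> bits=011010001010
Op 3: insert fox -> sets bits 4 5 6 -> bits=011011101010
Op 4: insert ant -> sets bits 4 8 11 -> bits=011011101011
Op 5: insert bat -> sets bits 4 8 10 -> bits=011011101011
Op 6: insert eel -> sets bits 1 2 4 -> bits=011011101011
Op 7: query dog -> checks bit1=1, bit2=1, bit4=1 (all 1) -> maybe
Op 8: query fox -> checks bit4=1, bit5=1, bit6=1 (all 1) -> maybe
Op 9: query fox -> checks bit4=1, bit5=1, bit6=1 (all 1) -> maybe
Query results in order: maybe maybe maybe

Answer: maybe maybe maybe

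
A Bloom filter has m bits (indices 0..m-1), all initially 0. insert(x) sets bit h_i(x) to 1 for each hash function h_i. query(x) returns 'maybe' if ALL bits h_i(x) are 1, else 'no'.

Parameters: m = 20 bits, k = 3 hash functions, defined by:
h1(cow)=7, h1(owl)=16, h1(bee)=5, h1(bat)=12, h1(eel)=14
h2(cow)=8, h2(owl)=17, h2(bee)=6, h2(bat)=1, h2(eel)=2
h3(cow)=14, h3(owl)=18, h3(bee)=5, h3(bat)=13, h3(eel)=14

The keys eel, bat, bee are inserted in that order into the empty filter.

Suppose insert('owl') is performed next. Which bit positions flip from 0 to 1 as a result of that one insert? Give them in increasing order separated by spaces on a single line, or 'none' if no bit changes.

Answer: 16 17 18

Derivation:
Start: bits=00000000000000000000
After insert 'eel': sets bits 2 14 -> bits=00100000000000100000
After insert 'bat': sets bits 1 12 13 -> bits=01100000000011100000
After insert 'bee': sets bits 5 6 -> bits=01100110000011100000
insert 'owl' would touch bits 16 17 18; currently bit16=0, bit17=0, bit18=0
Bits that are 0 among those (would change 0->1): 16 17 18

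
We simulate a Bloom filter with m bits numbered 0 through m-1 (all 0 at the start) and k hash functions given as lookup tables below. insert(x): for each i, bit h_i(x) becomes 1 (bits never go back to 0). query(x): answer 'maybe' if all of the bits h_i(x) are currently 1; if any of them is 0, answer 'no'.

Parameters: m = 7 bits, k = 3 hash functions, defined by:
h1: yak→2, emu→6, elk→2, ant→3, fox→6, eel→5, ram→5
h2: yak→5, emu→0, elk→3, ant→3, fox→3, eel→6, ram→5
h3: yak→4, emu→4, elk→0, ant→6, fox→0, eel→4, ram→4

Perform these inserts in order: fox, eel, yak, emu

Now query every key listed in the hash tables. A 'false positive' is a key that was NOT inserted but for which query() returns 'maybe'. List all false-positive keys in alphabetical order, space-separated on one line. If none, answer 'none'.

Answer: ant elk ram

Derivation:
Start: bits=0000000
After insert 'fox': sets bits 0 3 6 -> bits=1001001
After insert 'eel': sets bits 4 5 6 -> bits=1001111
After insert 'yak': sets bits 2 4 5 -> bits=1011111
After insert 'emu': sets bits 0 4 6 -> bits=1011111
Not inserted: ant elk ram — query each against bits=1011111:
query ant: checks bit3=1, bit6=1 (all 1) -> maybe => FALSE POSITIVE
query elk: checks bit0=1, bit2=1, bit3=1 (all 1) -> maybe => FALSE POSITIVE
query ram: checks bit4=1, bit5=1 (all 1) -> maybe => FALSE POSITIVE
False positives (alphabetical): ant elk ram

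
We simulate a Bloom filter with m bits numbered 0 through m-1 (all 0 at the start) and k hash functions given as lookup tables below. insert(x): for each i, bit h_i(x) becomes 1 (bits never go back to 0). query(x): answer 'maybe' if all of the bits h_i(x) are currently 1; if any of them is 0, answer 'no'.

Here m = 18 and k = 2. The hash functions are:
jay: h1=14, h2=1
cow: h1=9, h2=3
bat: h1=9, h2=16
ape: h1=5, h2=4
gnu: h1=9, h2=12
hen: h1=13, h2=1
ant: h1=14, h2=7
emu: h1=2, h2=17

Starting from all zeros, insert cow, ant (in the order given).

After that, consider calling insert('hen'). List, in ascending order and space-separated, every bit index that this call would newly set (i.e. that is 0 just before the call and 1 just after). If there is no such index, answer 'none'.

Answer: 1 13

Derivation:
Start: bits=000000000000000000
After insert 'cow': sets bits 3 9 -> bits=000100000100000000
After insert 'ant': sets bits 7 14 -> bits=000100010100001000
insert 'hen' would touch bits 1 13; currently bit1=0, bit13=0
Bits that are 0 among those (would change 0->1): 1 13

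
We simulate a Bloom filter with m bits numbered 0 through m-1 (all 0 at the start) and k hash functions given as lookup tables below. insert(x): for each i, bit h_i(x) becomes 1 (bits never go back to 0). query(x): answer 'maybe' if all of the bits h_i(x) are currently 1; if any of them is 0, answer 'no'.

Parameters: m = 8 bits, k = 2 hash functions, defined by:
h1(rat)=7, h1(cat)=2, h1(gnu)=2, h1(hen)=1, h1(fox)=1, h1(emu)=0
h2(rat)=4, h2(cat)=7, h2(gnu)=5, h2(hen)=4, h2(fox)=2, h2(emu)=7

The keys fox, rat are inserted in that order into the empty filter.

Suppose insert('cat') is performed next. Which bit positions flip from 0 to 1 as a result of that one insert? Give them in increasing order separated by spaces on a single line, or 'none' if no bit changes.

Answer: none

Derivation:
Start: bits=00000000
After insert 'fox': sets bits 1 2 -> bits=01100000
After insert 'rat': sets bits 4 7 -> bits=01101001
insert 'cat' would touch bits 2 7; currently bit2=1, bit7=1
Bits that are 0 among those (would change 0->1): none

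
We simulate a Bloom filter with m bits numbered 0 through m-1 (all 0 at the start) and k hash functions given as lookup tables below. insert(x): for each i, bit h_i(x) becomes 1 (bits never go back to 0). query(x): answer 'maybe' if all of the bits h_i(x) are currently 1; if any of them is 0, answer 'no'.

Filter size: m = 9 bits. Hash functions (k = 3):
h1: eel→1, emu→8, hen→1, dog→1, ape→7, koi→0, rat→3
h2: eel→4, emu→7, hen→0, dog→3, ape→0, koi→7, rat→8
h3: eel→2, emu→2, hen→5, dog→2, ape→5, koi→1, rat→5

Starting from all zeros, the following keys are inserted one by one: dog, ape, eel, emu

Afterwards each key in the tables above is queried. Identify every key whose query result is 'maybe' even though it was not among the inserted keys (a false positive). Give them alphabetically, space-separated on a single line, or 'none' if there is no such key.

Answer: hen koi rat

Derivation:
Start: bits=000000000
After insert 'dog': sets bits 1 2 3 -> bits=011100000
After insert 'ape': sets bits 0 5 7 -> bits=111101010
After insert 'eel': sets bits 1 2 4 -> bits=111111010
After insert 'emu': sets bits 2 7 8 -> bits=111111011
Not inserted: hen koi rat — query each against bits=111111011:
query hen: checks bit0=1, bit1=1, bit5=1 (all 1) -> maybe => FALSE POSITIVE
query koi: checks bit0=1, bit1=1, bit7=1 (all 1) -> maybe => FALSE POSITIVE
query rat: checks bit3=1, bit5=1, bit8=1 (all 1) -> maybe => FALSE POSITIVE
False positives (alphabetical): hen koi rat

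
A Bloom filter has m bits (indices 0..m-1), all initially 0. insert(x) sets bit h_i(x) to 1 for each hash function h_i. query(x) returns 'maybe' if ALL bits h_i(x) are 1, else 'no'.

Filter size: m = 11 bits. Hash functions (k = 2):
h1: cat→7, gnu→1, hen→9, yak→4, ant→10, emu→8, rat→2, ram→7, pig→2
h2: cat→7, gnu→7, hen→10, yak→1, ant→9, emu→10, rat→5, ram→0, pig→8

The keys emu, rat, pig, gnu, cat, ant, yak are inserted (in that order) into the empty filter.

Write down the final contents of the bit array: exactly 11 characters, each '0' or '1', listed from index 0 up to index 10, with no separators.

Answer: 01101101111

Derivation:
Start: bits=00000000000
After insert 'emu': sets bits 8 10 -> bits=00000000101
After insert 'rat': sets bits 2 5 -> bits=00100100101
After insert 'pig': sets bits 2 8 -> bits=00100100101
After insert 'gnu': sets bits 1 7 -> bits=01100101101
After insert 'cat': sets bits 7 -> bits=01100101101
After insert 'ant': sets bits 9 10 -> bits=01100101111
After insert 'yak': sets bits 1 4 -> bits=01101101111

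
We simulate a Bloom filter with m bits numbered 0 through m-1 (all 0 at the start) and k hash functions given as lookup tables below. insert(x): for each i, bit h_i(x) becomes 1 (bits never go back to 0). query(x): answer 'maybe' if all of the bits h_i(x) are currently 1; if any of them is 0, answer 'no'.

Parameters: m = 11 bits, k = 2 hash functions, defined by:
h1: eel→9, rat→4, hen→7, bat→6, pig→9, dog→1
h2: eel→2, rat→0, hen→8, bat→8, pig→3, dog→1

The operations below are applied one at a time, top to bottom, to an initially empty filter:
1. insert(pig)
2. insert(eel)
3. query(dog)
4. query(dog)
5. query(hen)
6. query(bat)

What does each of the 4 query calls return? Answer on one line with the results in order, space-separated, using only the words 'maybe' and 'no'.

Answer: no no no no

Derivation:
Start: bits=00000000000
Op 1: insert pig -> sets bits 3 9 -> bits=00010000010
Op 2: insert eel -> sets bits 2 9 -> bits=00110000010
Op 3: query dog -> checks bit1=0 (has a 0) -> no
Op 4: query dog -> checks bit1=0 (has a 0) -> no
Op 5: query hen -> checks bit7=0, bit8=0 (has a 0) -> no
Op 6: query bat -> checks bit6=0, bit8=0 (has a 0) -> no
Query results in order: no no no no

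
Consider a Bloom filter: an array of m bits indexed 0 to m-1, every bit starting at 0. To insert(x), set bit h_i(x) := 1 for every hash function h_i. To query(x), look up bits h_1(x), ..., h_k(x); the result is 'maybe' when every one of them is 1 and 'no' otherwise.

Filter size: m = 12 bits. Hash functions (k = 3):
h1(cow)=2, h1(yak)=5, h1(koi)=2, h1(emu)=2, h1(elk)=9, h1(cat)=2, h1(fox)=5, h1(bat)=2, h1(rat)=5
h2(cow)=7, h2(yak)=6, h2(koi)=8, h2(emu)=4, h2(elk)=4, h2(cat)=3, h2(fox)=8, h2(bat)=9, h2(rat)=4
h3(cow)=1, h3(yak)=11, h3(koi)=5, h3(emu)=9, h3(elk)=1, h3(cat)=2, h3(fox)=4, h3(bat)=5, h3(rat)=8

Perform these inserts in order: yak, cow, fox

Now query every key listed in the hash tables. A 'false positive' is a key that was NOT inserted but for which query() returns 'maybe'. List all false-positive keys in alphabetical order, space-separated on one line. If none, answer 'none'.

Start: bits=000000000000
After insert 'yak': sets bits 5 6 11 -> bits=000001100001
After insert 'cow': sets bits 1 2 7 -> bits=011001110001
After insert 'fox': sets bits 4 5 8 -> bits=011011111001
Not inserted: bat cat elk emu koi rat — query each against bits=011011111001:
query bat: checks bit2=1, bit5=1, bit9=0 (has a 0) -> no => not a false positive
query cat: checks bit2=1, bit3=0 (has a 0) -> no => not a false positive
query elk: checks bit1=1, bit4=1, bit9=0 (has a 0) -> no => not a false positive
query emu: checks bit2=1, bit4=1, bit9=0 (has a 0) -> no => not a false positive
query koi: checks bit2=1, bit5=1, bit8=1 (all 1) -> maybe => FALSE POSITIVE
query rat: checks bit4=1, bit5=1, bit8=1 (all 1) -> maybe => FALSE POSITIVE
False positives (alphabetical): koi rat

Answer: koi rat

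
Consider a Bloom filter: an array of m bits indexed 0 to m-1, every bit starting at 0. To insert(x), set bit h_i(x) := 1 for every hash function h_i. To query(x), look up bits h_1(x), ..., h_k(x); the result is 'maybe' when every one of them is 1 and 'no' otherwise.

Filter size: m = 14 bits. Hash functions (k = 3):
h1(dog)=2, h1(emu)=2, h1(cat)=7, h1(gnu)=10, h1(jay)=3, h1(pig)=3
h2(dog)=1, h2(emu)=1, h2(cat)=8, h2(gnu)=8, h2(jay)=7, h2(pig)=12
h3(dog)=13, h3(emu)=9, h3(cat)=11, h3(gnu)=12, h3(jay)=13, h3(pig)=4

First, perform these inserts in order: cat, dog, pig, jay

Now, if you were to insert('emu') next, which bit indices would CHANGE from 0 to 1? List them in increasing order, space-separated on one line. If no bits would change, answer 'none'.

Answer: 9

Derivation:
Start: bits=00000000000000
After insert 'cat': sets bits 7 8 11 -> bits=00000001100100
After insert 'dog': sets bits 1 2 13 -> bits=01100001100101
After insert 'pig': sets bits 3 4 12 -> bits=01111001100111
After insert 'jay': sets bits 3 7 13 -> bits=01111001100111
insert 'emu' would touch bits 1 2 9; currently bit1=1, bit2=1, bit9=0
Bits that are 0 among those (would change 0->1): 9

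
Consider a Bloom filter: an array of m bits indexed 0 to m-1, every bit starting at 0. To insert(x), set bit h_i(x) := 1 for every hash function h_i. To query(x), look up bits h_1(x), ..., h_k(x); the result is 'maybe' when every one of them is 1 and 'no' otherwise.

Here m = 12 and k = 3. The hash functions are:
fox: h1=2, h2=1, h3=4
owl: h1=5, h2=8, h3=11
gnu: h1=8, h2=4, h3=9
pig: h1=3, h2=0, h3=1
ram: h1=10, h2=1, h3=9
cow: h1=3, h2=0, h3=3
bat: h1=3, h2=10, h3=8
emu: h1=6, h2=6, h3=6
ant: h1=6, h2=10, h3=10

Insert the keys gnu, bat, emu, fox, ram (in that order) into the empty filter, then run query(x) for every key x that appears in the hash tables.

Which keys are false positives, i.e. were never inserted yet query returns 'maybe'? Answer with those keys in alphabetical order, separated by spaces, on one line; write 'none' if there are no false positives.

Start: bits=000000000000
After insert 'gnu': sets bits 4 8 9 -> bits=000010001100
After insert 'bat': sets bits 3 8 10 -> bits=000110001110
After insert 'emu': sets bits 6 -> bits=000110101110
After insert 'fox': sets bits 1 2 4 -> bits=011110101110
After insert 'ram': sets bits 1 9 10 -> bits=011110101110
Not inserted: ant cow owl pig — query each against bits=011110101110:
query ant: checks bit6=1, bit10=1 (all 1) -> maybe => FALSE POSITIVE
query cow: checks bit0=0, bit3=1 (has a 0) -> no => not a false positive
query owl: checks bit5=0, bit8=1, bit11=0 (has a 0) -> no => not a false positive
query pig: checks bit0=0, bit1=1, bit3=1 (has a 0) -> no => not a false positive
False positives (alphabetical): ant

Answer: ant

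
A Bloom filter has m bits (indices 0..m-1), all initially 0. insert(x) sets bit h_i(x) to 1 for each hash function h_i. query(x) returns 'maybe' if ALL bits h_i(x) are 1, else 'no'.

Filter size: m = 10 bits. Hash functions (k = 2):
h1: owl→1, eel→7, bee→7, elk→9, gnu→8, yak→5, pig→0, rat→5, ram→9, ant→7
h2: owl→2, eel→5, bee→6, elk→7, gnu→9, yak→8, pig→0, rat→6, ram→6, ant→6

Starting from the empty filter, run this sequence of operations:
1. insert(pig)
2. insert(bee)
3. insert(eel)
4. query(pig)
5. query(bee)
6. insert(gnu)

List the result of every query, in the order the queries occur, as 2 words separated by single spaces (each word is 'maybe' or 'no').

Answer: maybe maybe

Derivation:
Start: bits=0000000000
Op 1: insert pig -> sets bits 0 -> bits=1000000000
Op 2: insert bee -> sets bits 6 7 -> bits=1000001100
Op 3: insert eel -> sets bits 5 7 -> bits=1000011100
Op 4: query pig -> checks bit0=1 (all 1) -> maybe
Op 5: query bee -> checks bit6=1, bit7=1 (all 1) -> maybe
Op 6: insert gnu -> sets bits 8 9 -> bits=1000011111
Query results in order: maybe maybe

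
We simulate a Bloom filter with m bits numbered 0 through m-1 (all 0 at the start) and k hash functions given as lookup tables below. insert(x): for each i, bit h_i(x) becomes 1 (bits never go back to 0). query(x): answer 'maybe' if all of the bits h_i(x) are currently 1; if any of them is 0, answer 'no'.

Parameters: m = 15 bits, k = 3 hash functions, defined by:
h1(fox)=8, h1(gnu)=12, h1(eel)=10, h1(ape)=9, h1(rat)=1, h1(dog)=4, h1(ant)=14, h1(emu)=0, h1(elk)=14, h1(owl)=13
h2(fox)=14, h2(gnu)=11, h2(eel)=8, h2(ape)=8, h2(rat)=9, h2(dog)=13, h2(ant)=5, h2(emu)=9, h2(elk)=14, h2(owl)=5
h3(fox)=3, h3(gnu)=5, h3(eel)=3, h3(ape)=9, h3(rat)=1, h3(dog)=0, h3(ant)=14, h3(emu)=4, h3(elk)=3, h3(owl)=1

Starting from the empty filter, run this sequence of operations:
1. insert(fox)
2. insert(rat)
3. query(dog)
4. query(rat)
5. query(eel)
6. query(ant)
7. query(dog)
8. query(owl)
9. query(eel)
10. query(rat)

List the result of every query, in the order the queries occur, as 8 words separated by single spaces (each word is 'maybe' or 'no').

Start: bits=000000000000000
Op 1: insert fox -> sets bits 3 8 14 -> bits=000100001000001
Op 2: insert rat -> sets bits 1 9 -> bits=010100001100001
Op 3: query dog -> checks bit0=0, bit4=0, bit13=0 (has a 0) -> no
Op 4: query rat -> checks bit1=1, bit9=1 (all 1) -> maybe
Op 5: query eel -> checks bit3=1, bit8=1, bit10=0 (has a 0) -> no
Op 6: query ant -> checks bit5=0, bit14=1 (has a 0) -> no
Op 7: query dog -> checks bit0=0, bit4=0, bit13=0 (has a 0) -> no
Op 8: query owl -> checks bit1=1, bit5=0, bit13=0 (has a 0) -> no
Op 9: query eel -> checks bit3=1, bit8=1, bit10=0 (has a 0) -> no
Op 10: query rat -> checks bit1=1, bit9=1 (all 1) -> maybe
Query results in order: no maybe no no no no no maybe

Answer: no maybe no no no no no maybe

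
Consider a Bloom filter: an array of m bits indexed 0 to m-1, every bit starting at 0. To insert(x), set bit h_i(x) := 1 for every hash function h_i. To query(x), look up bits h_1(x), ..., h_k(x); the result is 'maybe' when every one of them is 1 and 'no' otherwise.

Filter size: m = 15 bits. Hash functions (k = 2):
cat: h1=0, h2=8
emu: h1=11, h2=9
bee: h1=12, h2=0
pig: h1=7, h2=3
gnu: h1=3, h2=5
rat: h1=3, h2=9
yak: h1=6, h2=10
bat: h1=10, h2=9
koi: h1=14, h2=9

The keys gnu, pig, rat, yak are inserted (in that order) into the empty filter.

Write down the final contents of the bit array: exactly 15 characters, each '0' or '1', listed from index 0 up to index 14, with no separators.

Answer: 000101110110000

Derivation:
Start: bits=000000000000000
After insert 'gnu': sets bits 3 5 -> bits=000101000000000
After insert 'pig': sets bits 3 7 -> bits=000101010000000
After insert 'rat': sets bits 3 9 -> bits=000101010100000
After insert 'yak': sets bits 6 10 -> bits=000101110110000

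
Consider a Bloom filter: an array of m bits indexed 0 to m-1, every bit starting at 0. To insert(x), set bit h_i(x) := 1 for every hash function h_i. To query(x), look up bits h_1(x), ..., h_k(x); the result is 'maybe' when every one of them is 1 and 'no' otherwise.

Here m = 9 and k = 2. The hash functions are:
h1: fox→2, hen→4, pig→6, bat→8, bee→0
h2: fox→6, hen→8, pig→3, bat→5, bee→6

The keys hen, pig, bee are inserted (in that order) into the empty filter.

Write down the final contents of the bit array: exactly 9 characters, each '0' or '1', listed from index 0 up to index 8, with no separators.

Start: bits=000000000
After insert 'hen': sets bits 4 8 -> bits=000010001
After insert 'pig': sets bits 3 6 -> bits=000110101
After insert 'bee': sets bits 0 6 -> bits=100110101

Answer: 100110101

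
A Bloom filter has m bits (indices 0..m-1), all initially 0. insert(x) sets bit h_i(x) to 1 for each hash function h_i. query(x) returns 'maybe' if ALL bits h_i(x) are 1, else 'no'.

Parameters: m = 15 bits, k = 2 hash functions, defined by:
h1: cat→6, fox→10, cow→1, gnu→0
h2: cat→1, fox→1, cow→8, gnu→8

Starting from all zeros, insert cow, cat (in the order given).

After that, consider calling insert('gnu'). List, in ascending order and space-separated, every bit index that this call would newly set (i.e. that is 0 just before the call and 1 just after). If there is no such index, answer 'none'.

Answer: 0

Derivation:
Start: bits=000000000000000
After insert 'cow': sets bits 1 8 -> bits=010000001000000
After insert 'cat': sets bits 1 6 -> bits=010000101000000
insert 'gnu' would touch bits 0 8; currently bit0=0, bit8=1
Bits that are 0 among those (would change 0->1): 0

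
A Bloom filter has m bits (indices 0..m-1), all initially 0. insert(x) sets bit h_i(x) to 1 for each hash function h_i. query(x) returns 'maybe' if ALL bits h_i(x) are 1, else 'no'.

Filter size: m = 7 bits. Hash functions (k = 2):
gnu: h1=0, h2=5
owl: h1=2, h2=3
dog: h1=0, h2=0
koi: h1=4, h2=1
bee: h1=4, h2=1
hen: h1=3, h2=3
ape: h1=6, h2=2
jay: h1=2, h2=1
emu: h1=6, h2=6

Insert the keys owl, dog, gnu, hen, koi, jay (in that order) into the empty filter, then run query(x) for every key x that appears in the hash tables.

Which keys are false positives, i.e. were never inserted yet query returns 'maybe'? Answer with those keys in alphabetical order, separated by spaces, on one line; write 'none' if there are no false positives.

Answer: bee

Derivation:
Start: bits=0000000
After insert 'owl': sets bits 2 3 -> bits=0011000
After insert 'dog': sets bits 0 -> bits=1011000
After insert 'gnu': sets bits 0 5 -> bits=1011010
After insert 'hen': sets bits 3 -> bits=1011010
After insert 'koi': sets bits 1 4 -> bits=1111110
After insert 'jay': sets bits 1 2 -> bits=1111110
Not inserted: ape bee emu — query each against bits=1111110:
query ape: checks bit2=1, bit6=0 (has a 0) -> no => not a false positive
query bee: checks bit1=1, bit4=1 (all 1) -> maybe => FALSE POSITIVE
query emu: checks bit6=0 (has a 0) -> no => not a false positive
False positives (alphabetical): bee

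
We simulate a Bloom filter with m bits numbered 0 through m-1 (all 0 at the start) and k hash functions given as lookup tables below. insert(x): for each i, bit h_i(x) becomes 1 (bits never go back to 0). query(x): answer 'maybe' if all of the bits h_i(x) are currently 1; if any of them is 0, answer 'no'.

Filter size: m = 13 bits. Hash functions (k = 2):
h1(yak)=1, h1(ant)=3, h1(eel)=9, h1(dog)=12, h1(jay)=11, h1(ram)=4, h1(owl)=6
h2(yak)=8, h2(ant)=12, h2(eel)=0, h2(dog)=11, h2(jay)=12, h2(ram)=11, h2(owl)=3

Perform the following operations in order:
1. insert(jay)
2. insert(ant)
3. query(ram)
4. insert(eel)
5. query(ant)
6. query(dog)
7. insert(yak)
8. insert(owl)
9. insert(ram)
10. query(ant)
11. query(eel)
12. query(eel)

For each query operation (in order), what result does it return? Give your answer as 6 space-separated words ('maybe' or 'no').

Start: bits=0000000000000
Op 1: insert jay -> sets bits 11 12 -> bits=0000000000011
Op 2: insert ant -> sets bits 3 12 -> bits=0001000000011
Op 3: query ram -> checks bit4=0, bit11=1 (has a 0) -> no
Op 4: insert eel -> sets bits 0 9 -> bits=1001000001011
Op 5: query ant -> checks bit3=1, bit12=1 (all 1) -> maybe
Op 6: query dog -> checks bit11=1, bit12=1 (all 1) -> maybe
Op 7: insert yak -> sets bits 1 8 -> bits=1101000011011
Op 8: insert owl -> sets bits 3 6 -> bits=1101001011011
Op 9: insert ram -> sets bits 4 11 -> bits=1101101011011
Op 10: query ant -> checks bit3=1, bit12=1 (all 1) -> maybe
Op 11: query eel -> checks bit0=1, bit9=1 (all 1) -> maybe
Op 12: query eel -> checks bit0=1, bit9=1 (all 1) -> maybe
Query results in order: no maybe maybe maybe maybe maybe

Answer: no maybe maybe maybe maybe maybe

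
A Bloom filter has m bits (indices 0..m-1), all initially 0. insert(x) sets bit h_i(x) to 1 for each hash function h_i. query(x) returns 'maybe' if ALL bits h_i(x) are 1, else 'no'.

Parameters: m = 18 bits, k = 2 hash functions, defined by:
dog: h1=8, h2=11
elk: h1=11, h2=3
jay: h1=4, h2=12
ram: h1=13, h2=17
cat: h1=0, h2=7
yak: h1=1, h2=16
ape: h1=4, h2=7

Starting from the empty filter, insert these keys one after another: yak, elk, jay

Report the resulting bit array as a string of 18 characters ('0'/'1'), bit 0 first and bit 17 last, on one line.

Start: bits=000000000000000000
After insert 'yak': sets bits 1 16 -> bits=010000000000000010
After insert 'elk': sets bits 3 11 -> bits=010100000001000010
After insert 'jay': sets bits 4 12 -> bits=010110000001100010

Answer: 010110000001100010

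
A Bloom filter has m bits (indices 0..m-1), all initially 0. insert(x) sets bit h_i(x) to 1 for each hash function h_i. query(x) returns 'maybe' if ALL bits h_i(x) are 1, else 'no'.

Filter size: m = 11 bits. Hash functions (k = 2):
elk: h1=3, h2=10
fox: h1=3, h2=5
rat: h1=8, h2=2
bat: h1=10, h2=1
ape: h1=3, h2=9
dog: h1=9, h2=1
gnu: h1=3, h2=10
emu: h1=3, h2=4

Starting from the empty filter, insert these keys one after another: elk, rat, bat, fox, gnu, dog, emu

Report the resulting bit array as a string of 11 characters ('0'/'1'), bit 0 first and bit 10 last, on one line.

Answer: 01111100111

Derivation:
Start: bits=00000000000
After insert 'elk': sets bits 3 10 -> bits=00010000001
After insert 'rat': sets bits 2 8 -> bits=00110000101
After insert 'bat': sets bits 1 10 -> bits=01110000101
After insert 'fox': sets bits 3 5 -> bits=01110100101
After insert 'gnu': sets bits 3 10 -> bits=01110100101
After insert 'dog': sets bits 1 9 -> bits=01110100111
After insert 'emu': sets bits 3 4 -> bits=01111100111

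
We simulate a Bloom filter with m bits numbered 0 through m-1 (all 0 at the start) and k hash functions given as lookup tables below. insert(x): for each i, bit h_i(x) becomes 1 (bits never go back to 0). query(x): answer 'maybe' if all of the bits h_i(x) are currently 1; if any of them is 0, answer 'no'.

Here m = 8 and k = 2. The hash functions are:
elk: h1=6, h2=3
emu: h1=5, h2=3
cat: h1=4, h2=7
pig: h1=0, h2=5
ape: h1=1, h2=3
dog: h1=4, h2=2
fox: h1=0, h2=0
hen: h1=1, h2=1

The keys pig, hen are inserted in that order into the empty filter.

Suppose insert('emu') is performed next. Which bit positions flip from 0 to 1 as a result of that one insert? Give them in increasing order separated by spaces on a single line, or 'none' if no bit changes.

Start: bits=00000000
After insert 'pig': sets bits 0 5 -> bits=10000100
After insert 'hen': sets bits 1 -> bits=11000100
insert 'emu' would touch bits 3 5; currently bit3=0, bit5=1
Bits that are 0 among those (would change 0->1): 3

Answer: 3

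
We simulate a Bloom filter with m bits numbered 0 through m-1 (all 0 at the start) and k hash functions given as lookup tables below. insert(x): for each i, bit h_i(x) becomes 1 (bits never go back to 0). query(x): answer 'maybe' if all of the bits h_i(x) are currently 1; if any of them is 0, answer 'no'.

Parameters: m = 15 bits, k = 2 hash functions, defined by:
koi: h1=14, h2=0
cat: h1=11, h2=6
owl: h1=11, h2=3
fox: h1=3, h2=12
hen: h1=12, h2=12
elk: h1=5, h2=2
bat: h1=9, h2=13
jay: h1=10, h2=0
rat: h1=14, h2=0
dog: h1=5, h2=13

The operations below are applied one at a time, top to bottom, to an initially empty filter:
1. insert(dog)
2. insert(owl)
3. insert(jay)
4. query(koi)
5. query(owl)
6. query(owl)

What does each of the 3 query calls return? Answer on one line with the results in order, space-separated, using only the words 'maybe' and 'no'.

Start: bits=000000000000000
Op 1: insert dog -> sets bits 5 13 -> bits=000001000000010
Op 2: insert owl -> sets bits 3 11 -> bits=000101000001010
Op 3: insert jay -> sets bits 0 10 -> bits=100101000011010
Op 4: query koi -> checks bit0=1, bit14=0 (has a 0) -> no
Op 5: query owl -> checks bit3=1, bit11=1 (all 1) -> maybe
Op 6: query owl -> checks bit3=1, bit11=1 (all 1) -> maybe
Query results in order: no maybe maybe

Answer: no maybe maybe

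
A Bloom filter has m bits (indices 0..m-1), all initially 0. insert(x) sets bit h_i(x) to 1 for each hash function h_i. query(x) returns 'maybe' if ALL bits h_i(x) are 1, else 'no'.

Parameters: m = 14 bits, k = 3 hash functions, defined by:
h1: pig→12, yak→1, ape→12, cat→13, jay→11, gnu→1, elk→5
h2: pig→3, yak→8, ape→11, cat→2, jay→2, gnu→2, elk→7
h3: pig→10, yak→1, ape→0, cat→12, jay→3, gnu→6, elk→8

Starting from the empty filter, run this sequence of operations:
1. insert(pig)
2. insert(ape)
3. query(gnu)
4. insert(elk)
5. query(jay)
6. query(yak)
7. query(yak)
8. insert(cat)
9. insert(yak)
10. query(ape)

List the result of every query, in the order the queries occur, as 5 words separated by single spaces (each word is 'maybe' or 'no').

Start: bits=00000000000000
Op 1: insert pig -> sets bits 3 10 12 -> bits=00010000001010
Op 2: insert ape -> sets bits 0 11 12 -> bits=10010000001110
Op 3: query gnu -> checks bit1=0, bit2=0, bit6=0 (has a 0) -> no
Op 4: insert elk -> sets bits 5 7 8 -> bits=10010101101110
Op 5: query jay -> checks bit2=0, bit3=1, bit11=1 (has a 0) -> no
Op 6: query yak -> checks bit1=0, bit8=1 (has a 0) -> no
Op 7: query yak -> checks bit1=0, bit8=1 (has a 0) -> no
Op 8: insert cat -> sets bits 2 12 13 -> bits=10110101101111
Op 9: insert yak -> sets bits 1 8 -> bits=11110101101111
Op 10: query ape -> checks bit0=1, bit11=1, bit12=1 (all 1) -> maybe
Query results in order: no no no no maybe

Answer: no no no no maybe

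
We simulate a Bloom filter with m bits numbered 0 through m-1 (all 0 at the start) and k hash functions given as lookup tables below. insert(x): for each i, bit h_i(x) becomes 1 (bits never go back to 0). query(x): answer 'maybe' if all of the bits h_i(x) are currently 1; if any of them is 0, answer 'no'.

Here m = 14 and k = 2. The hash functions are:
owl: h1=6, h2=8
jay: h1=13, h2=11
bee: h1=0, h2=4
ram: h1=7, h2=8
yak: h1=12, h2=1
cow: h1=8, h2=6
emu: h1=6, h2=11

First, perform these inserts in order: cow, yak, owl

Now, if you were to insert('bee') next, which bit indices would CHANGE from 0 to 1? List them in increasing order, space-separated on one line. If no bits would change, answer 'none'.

Answer: 0 4

Derivation:
Start: bits=00000000000000
After insert 'cow': sets bits 6 8 -> bits=00000010100000
After insert 'yak': sets bits 1 12 -> bits=01000010100010
After insert 'owl': sets bits 6 8 -> bits=01000010100010
insert 'bee' would touch bits 0 4; currently bit0=0, bit4=0
Bits that are 0 among those (would change 0->1): 0 4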